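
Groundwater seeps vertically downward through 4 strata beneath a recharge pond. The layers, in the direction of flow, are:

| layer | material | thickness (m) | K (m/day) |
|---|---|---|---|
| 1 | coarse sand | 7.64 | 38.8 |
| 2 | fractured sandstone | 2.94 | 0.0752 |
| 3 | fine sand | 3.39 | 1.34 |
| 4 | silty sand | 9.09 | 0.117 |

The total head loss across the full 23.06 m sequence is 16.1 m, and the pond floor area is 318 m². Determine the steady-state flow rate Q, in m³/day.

42.8

Flow is perpendicular to layering, so the layers act in series and the equivalent K is the thickness-weighted harmonic mean.
Total thickness L = 7.64 + 2.94 + 3.39 + 9.09 = 23.06 m.
Σ(b_i/K_i) = 7.64/38.8 + 2.94/0.0752 + 3.39/1.34 + 9.09/0.117 = 119.5 d.
K_eq = L / Σ(b_i/K_i) = 23.06 / 119.5 = 0.1929 m/day.
Q = K_eq · A · (Δh/L) = 0.1929 × 318 × (16.1/23.06) = 42.84 m³/day.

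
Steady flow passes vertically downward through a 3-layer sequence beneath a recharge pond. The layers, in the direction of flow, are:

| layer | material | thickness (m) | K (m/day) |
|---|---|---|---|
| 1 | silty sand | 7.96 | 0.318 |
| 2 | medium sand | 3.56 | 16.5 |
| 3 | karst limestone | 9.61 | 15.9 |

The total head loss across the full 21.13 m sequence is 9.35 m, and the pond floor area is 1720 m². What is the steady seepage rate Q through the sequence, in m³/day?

Flow is perpendicular to layering, so the layers act in series and the equivalent K is the thickness-weighted harmonic mean.
Total thickness L = 7.96 + 3.56 + 9.61 = 21.13 m.
Σ(b_i/K_i) = 7.96/0.318 + 3.56/16.5 + 9.61/15.9 = 25.85 d.
K_eq = L / Σ(b_i/K_i) = 21.13 / 25.85 = 0.8174 m/day.
Q = K_eq · A · (Δh/L) = 0.8174 × 1720 × (9.35/21.13) = 622.1 m³/day.

622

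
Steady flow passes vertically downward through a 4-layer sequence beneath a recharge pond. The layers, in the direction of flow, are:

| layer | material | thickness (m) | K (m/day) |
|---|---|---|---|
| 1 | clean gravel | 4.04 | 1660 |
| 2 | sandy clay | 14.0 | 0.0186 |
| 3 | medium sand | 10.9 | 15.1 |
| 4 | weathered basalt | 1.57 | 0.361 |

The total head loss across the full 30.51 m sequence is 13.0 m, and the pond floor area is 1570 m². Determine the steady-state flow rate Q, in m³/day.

Flow is perpendicular to layering, so the layers act in series and the equivalent K is the thickness-weighted harmonic mean.
Total thickness L = 4.04 + 14.0 + 10.9 + 1.57 = 30.51 m.
Σ(b_i/K_i) = 4.04/1660 + 14.0/0.0186 + 10.9/15.1 + 1.57/0.361 = 757.8 d.
K_eq = L / Σ(b_i/K_i) = 30.51 / 757.8 = 0.04026 m/day.
Q = K_eq · A · (Δh/L) = 0.04026 × 1570 × (13.0/30.51) = 26.93 m³/day.

26.9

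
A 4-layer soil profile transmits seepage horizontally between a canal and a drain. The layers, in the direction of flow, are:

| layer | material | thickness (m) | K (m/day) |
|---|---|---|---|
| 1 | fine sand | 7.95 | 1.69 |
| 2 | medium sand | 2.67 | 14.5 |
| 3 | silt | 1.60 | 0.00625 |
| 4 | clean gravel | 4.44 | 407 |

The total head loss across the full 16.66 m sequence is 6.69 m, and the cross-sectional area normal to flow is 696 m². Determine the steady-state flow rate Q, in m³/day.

17.8

Flow is perpendicular to layering, so the layers act in series and the equivalent K is the thickness-weighted harmonic mean.
Total thickness L = 7.95 + 2.67 + 1.60 + 4.44 = 16.66 m.
Σ(b_i/K_i) = 7.95/1.69 + 2.67/14.5 + 1.60/0.00625 + 4.44/407 = 260.9 d.
K_eq = L / Σ(b_i/K_i) = 16.66 / 260.9 = 0.06386 m/day.
Q = K_eq · A · (Δh/L) = 0.06386 × 696 × (6.69/16.66) = 17.85 m³/day.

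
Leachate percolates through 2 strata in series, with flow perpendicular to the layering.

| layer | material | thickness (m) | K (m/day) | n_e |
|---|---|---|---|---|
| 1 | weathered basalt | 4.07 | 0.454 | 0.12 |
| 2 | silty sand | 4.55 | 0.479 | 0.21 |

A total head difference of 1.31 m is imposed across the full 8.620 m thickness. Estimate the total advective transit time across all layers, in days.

20.4

With flow normal to the layers, continuity requires the same specific discharge q through every layer.
Σ(b_i/K_i) = 4.07/0.454 + 4.55/0.479 = 18.46 d.
q = Δh / Σ(b_i/K_i) = 1.31 / 18.46 = 0.07095 m/day.
In each layer the seepage velocity is v_i = q/n_i, so the layer transit time is t_i = b_i·n_i / q:
  layer 1 (weathered basalt): t_1 = 4.07 × 0.12 / 0.07095 = 6.884 d
  layer 2 (silty sand): t_2 = 4.55 × 0.21 / 0.07095 = 13.47 d
Total t = Σ t_i = 20.35 days.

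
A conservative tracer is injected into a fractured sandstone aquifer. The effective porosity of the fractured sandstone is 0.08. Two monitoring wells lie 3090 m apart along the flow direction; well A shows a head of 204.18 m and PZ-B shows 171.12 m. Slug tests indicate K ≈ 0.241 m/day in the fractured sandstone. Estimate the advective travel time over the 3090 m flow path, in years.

262

Hydraulic gradient i = (204.18 − 171.12) / 3090 = 33.06 / 3090 = 0.01070.
Darcy flux q = K · i = 0.2410 × 0.01070 = 0.002578 m/day.
Seepage velocity v = q / n_e = 0.002578 / 0.08 = 0.03223 m/day.
Travel time t = L / v = 3090 / 0.03223 = 95871 days = 262.5 years.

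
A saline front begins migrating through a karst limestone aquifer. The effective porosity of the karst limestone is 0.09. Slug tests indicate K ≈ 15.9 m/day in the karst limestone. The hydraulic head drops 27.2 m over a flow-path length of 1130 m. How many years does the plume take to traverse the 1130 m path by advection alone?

0.728

Hydraulic gradient i = Δh / L = 27.2 / 1130 = 0.02407.
Darcy flux q = K · i = 15.90 × 0.02407 = 0.3827 m/day.
Seepage velocity v = q / n_e = 0.3827 / 0.09 = 4.253 m/day.
Travel time t = L / v = 1130 / 4.253 = 265.7 days = 0.7275 years.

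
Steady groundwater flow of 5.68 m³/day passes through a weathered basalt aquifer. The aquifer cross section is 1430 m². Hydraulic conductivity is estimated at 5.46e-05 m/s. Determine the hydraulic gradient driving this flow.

Convert K: 5.46e-05 m/s × 86400 = 4.717 m/day.
From Q = K·A·i, i = Q / (K·A) = 5.68 / (4.717 × 1430) = 0.0008420.

0.000842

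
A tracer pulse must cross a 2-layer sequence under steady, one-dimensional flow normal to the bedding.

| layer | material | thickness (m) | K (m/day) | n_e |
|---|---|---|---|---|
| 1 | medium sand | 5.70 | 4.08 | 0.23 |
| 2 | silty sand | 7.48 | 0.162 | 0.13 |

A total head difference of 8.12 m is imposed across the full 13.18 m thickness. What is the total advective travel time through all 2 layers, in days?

With flow normal to the layers, continuity requires the same specific discharge q through every layer.
Σ(b_i/K_i) = 5.70/4.08 + 7.48/0.162 = 47.57 d.
q = Δh / Σ(b_i/K_i) = 8.12 / 47.57 = 0.1707 m/day.
In each layer the seepage velocity is v_i = q/n_i, so the layer transit time is t_i = b_i·n_i / q:
  layer 1 (medium sand): t_1 = 5.70 × 0.23 / 0.1707 = 7.680 d
  layer 2 (silty sand): t_2 = 7.48 × 0.13 / 0.1707 = 5.697 d
Total t = Σ t_i = 13.38 days.

13.4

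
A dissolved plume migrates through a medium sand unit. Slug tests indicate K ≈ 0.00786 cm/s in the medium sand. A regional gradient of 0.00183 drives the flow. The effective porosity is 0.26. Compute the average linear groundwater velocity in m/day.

0.0478

Convert K: 0.00786 cm/s × 864 = 6.791 m/day.
Hydraulic gradient i = 0.00183.
Darcy flux q = K · i = 6.791 × 0.001830 = 0.01243 m/day.
Seepage velocity v = q / n_e = 0.01243 / 0.26 = 0.04780 m/day.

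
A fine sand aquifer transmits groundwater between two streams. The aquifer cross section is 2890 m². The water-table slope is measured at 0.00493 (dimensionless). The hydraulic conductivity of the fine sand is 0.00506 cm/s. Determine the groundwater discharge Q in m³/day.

Convert K: 0.00506 cm/s × 864 = 4.372 m/day.
Hydraulic gradient i = 0.00493.
Darcy's law: Q = K · A · i = 4.372 × 2890 × 0.004930 = 62.29 m³/day.

62.3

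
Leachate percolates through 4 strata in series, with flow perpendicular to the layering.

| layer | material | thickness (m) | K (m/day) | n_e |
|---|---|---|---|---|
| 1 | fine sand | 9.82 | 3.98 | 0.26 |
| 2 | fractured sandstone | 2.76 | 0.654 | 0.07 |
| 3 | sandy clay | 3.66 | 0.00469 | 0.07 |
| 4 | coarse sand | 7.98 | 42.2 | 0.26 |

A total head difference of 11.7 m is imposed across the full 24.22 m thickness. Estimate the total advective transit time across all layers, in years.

0.935

With flow normal to the layers, continuity requires the same specific discharge q through every layer.
Σ(b_i/K_i) = 9.82/3.98 + 2.76/0.654 + 3.66/0.00469 + 7.98/42.2 = 787.3 d.
q = Δh / Σ(b_i/K_i) = 11.7 / 787.3 = 0.01486 m/day.
In each layer the seepage velocity is v_i = q/n_i, so the layer transit time is t_i = b_i·n_i / q:
  layer 1 (fine sand): t_1 = 9.82 × 0.26 / 0.01486 = 171.8 d
  layer 2 (fractured sandstone): t_2 = 2.76 × 0.07 / 0.01486 = 13.00 d
  layer 3 (sandy clay): t_3 = 3.66 × 0.07 / 0.01486 = 17.24 d
  layer 4 (coarse sand): t_4 = 7.98 × 0.26 / 0.01486 = 139.6 d
Total t = Σ t_i = 341.6 days = 0.9354 years.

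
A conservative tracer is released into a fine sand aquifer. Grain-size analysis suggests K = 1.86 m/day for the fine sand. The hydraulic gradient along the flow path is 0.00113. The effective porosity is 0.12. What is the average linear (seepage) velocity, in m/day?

0.0175

Hydraulic gradient i = 0.00113.
Darcy flux q = K · i = 1.860 × 0.001130 = 0.002102 m/day.
Seepage velocity v = q / n_e = 0.002102 / 0.12 = 0.01751 m/day.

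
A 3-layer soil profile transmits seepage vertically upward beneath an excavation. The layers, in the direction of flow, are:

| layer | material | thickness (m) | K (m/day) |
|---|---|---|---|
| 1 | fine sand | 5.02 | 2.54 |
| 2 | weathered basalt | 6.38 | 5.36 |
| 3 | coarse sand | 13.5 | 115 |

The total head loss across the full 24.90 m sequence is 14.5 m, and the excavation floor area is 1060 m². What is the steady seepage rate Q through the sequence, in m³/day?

4680

Flow is perpendicular to layering, so the layers act in series and the equivalent K is the thickness-weighted harmonic mean.
Total thickness L = 5.02 + 6.38 + 13.5 = 24.90 m.
Σ(b_i/K_i) = 5.02/2.54 + 6.38/5.36 + 13.5/115 = 3.284 d.
K_eq = L / Σ(b_i/K_i) = 24.90 / 3.284 = 7.582 m/day.
Q = K_eq · A · (Δh/L) = 7.582 × 1060 × (14.5/24.90) = 4680 m³/day.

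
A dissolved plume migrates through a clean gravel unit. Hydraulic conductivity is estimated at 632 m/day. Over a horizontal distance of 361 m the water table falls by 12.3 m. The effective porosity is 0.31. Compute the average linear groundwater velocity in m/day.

69.5

Hydraulic gradient i = Δh / L = 12.3 / 361 = 0.03407.
Darcy flux q = K · i = 632.0 × 0.03407 = 21.53 m/day.
Seepage velocity v = q / n_e = 21.53 / 0.31 = 69.46 m/day.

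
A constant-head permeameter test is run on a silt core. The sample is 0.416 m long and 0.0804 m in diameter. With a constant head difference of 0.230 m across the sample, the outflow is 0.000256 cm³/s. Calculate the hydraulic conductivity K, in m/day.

Cross-sectional area A = π·(d/2)² = π × (0.0804/2)² = 0.005077 m².
Convert discharge: 0.000256 cm³/s = 2.560e-10 m³/s.
Darcy's law rearranged: K = Q·L / (A·Δh) = 2.560e-10 × 0.416 / (0.005077 × 0.230) = 9.120e-08 m/s = 0.007880 m/day.

0.00788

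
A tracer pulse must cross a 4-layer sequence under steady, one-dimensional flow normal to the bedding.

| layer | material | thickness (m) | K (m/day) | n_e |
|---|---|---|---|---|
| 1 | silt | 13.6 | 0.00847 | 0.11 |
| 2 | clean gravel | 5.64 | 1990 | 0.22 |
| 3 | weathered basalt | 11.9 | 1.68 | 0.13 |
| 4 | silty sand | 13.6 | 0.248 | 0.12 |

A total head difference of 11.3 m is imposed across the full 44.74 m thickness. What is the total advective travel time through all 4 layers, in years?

With flow normal to the layers, continuity requires the same specific discharge q through every layer.
Σ(b_i/K_i) = 13.6/0.00847 + 5.64/1990 + 11.9/1.68 + 13.6/0.248 = 1668 d.
q = Δh / Σ(b_i/K_i) = 11.3 / 1668 = 0.006776 m/day.
In each layer the seepage velocity is v_i = q/n_i, so the layer transit time is t_i = b_i·n_i / q:
  layer 1 (silt): t_1 = 13.6 × 0.11 / 0.006776 = 220.8 d
  layer 2 (clean gravel): t_2 = 5.64 × 0.22 / 0.006776 = 183.1 d
  layer 3 (weathered basalt): t_3 = 11.9 × 0.13 / 0.006776 = 228.3 d
  layer 4 (silty sand): t_4 = 13.6 × 0.12 / 0.006776 = 240.8 d
Total t = Σ t_i = 873.0 days = 2.390 years.

2.39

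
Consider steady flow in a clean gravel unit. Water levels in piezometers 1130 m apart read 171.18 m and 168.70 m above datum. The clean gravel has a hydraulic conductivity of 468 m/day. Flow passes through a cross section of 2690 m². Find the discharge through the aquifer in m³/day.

2760

Hydraulic gradient i = (171.18 − 168.70) / 1130 = 2.48 / 1130 = 0.002195.
Darcy's law: Q = K · A · i = 468.0 × 2690 × 0.002195 = 2763 m³/day.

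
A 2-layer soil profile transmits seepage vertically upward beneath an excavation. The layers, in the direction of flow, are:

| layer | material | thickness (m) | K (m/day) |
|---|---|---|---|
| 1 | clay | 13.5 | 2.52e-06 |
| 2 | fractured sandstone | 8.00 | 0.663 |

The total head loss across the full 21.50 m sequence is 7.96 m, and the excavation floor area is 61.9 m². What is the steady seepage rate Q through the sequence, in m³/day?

Flow is perpendicular to layering, so the layers act in series and the equivalent K is the thickness-weighted harmonic mean.
Total thickness L = 13.5 + 8.00 = 21.50 m.
Σ(b_i/K_i) = 13.5/2.52e-06 + 8.00/0.663 = 5.357e+06 d.
K_eq = L / Σ(b_i/K_i) = 21.50 / 5.357e+06 = 4.013e-06 m/day.
Q = K_eq · A · (Δh/L) = 4.013e-06 × 61.9 × (7.96/21.50) = 9.197e-05 m³/day.

9.20e-05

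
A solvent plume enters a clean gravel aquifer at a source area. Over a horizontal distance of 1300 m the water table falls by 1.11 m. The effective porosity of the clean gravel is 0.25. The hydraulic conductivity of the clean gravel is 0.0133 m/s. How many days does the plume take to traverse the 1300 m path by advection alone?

331

Convert K: 0.0133 m/s × 86400 = 1149 m/day.
Hydraulic gradient i = Δh / L = 1.11 / 1300 = 0.0008538.
Darcy flux q = K · i = 1149 × 0.0008538 = 0.9812 m/day.
Seepage velocity v = q / n_e = 0.9812 / 0.25 = 3.925 m/day.
Travel time t = L / v = 1300 / 3.925 = 331.2 days.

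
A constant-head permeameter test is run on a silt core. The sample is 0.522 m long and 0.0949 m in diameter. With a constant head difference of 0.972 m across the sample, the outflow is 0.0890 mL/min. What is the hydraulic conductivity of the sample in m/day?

Cross-sectional area A = π·(d/2)² = π × (0.0949/2)² = 0.007073 m².
Convert discharge: 0.0890 mL/min = 1.483e-09 m³/s.
Darcy's law rearranged: K = Q·L / (A·Δh) = 1.483e-09 × 0.522 / (0.007073 × 0.972) = 1.126e-07 m/s = 0.009730 m/day.

0.00973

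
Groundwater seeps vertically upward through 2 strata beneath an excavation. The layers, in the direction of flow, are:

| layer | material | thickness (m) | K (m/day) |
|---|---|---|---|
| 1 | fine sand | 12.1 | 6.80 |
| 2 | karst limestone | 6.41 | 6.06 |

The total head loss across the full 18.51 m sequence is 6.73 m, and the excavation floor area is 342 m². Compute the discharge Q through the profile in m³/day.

811

Flow is perpendicular to layering, so the layers act in series and the equivalent K is the thickness-weighted harmonic mean.
Total thickness L = 12.1 + 6.41 = 18.51 m.
Σ(b_i/K_i) = 12.1/6.80 + 6.41/6.06 = 2.837 d.
K_eq = L / Σ(b_i/K_i) = 18.51 / 2.837 = 6.524 m/day.
Q = K_eq · A · (Δh/L) = 6.524 × 342 × (6.73/18.51) = 811.3 m³/day.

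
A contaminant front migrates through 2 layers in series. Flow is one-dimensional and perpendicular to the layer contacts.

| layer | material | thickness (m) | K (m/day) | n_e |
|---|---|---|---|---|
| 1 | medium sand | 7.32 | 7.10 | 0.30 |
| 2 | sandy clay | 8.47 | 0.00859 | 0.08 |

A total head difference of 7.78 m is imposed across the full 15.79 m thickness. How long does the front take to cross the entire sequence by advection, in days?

365

With flow normal to the layers, continuity requires the same specific discharge q through every layer.
Σ(b_i/K_i) = 7.32/7.10 + 8.47/0.00859 = 987.1 d.
q = Δh / Σ(b_i/K_i) = 7.78 / 987.1 = 0.007882 m/day.
In each layer the seepage velocity is v_i = q/n_i, so the layer transit time is t_i = b_i·n_i / q:
  layer 1 (medium sand): t_1 = 7.32 × 0.30 / 0.007882 = 278.6 d
  layer 2 (sandy clay): t_2 = 8.47 × 0.08 / 0.007882 = 85.97 d
Total t = Σ t_i = 364.6 days.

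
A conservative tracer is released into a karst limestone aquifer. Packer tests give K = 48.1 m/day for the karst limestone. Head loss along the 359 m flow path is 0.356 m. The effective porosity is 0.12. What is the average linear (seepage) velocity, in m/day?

0.397

Hydraulic gradient i = Δh / L = 0.356 / 359 = 0.0009916.
Darcy flux q = K · i = 48.10 × 0.0009916 = 0.04770 m/day.
Seepage velocity v = q / n_e = 0.04770 / 0.12 = 0.3975 m/day.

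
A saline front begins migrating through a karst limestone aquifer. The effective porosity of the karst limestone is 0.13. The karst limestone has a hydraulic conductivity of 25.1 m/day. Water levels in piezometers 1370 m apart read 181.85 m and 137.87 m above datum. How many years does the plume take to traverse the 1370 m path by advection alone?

Hydraulic gradient i = (181.85 − 137.87) / 1370 = 43.98 / 1370 = 0.03210.
Darcy flux q = K · i = 25.10 × 0.03210 = 0.8058 m/day.
Seepage velocity v = q / n_e = 0.8058 / 0.13 = 6.198 m/day.
Travel time t = L / v = 1370 / 6.198 = 221.0 days = 0.6052 years.

0.605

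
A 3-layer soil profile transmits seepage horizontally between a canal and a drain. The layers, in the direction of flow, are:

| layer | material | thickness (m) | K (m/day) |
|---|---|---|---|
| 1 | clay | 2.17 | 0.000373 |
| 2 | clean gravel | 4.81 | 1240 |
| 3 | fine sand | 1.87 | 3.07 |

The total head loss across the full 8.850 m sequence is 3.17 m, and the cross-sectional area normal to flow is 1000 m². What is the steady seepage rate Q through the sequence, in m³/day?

Flow is perpendicular to layering, so the layers act in series and the equivalent K is the thickness-weighted harmonic mean.
Total thickness L = 2.17 + 4.81 + 1.87 = 8.850 m.
Σ(b_i/K_i) = 2.17/0.000373 + 4.81/1240 + 1.87/3.07 = 5818 d.
K_eq = L / Σ(b_i/K_i) = 8.850 / 5818 = 0.001521 m/day.
Q = K_eq · A · (Δh/L) = 0.001521 × 1000 × (3.17/8.850) = 0.5448 m³/day.

0.545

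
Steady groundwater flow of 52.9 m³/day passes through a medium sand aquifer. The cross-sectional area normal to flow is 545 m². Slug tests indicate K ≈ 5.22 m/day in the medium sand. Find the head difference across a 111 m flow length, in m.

2.06

From Q = K·A·i, i = Q / (K·A) = 52.9 / (5.220 × 545.0) = 0.01859.
Head loss Δh = i · L = 0.01859 × 111 = 2.064 m.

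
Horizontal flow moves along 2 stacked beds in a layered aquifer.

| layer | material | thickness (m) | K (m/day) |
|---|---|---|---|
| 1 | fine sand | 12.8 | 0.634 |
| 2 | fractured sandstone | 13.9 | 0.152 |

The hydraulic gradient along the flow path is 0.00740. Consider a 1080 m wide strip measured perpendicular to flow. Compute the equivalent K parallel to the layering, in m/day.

0.383

Flow is parallel to layering, so each bed carries its own Darcy discharge and the transmissivities add.
Σ(K_i·b_i) = 0.634×12.8 + 0.152×13.9 = 10.23 m²/day.
Total thickness b = 26.70 m, so K_eq = Σ(K_i·b_i)/b = 0.3831 m/day.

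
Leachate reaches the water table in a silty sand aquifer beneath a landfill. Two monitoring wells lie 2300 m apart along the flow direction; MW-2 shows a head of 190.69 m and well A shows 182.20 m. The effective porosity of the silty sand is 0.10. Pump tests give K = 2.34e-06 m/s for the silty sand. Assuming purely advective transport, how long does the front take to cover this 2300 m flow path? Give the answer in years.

844

Convert K: 2.34e-06 m/s × 86400 = 0.2022 m/day.
Hydraulic gradient i = (190.69 − 182.20) / 2300 = 8.49 / 2300 = 0.003691.
Darcy flux q = K · i = 0.2022 × 0.003691 = 0.0007463 m/day.
Seepage velocity v = q / n_e = 0.0007463 / 0.10 = 0.007463 m/day.
Travel time t = L / v = 2300 / 0.007463 = 3.082e+05 days = 843.8 years.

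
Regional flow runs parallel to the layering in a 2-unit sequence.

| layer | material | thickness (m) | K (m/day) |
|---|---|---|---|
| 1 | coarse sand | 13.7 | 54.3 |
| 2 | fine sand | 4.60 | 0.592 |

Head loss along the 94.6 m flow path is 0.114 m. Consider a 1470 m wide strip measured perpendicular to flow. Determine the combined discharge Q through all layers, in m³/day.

1320

Flow is parallel to layering, so each bed carries its own Darcy discharge and the transmissivities add.
Σ(K_i·b_i) = 54.3×13.7 + 0.592×4.60 = 746.6 m²/day.
Hydraulic gradient i = Δh / L = 0.114 / 94.6 = 0.001205.
Q = Σ(K_i·b_i) · W · i = 746.6 × 1470 × 0.001205 = 1323 m³/day.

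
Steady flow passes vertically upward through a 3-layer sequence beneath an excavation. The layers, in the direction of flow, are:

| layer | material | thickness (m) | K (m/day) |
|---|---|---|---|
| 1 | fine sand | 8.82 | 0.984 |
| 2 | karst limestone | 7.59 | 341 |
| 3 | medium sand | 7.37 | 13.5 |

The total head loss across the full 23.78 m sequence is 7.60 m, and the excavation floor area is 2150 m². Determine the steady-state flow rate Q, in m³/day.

Flow is perpendicular to layering, so the layers act in series and the equivalent K is the thickness-weighted harmonic mean.
Total thickness L = 8.82 + 7.59 + 7.37 = 23.78 m.
Σ(b_i/K_i) = 8.82/0.984 + 7.59/341 + 7.37/13.5 = 9.532 d.
K_eq = L / Σ(b_i/K_i) = 23.78 / 9.532 = 2.495 m/day.
Q = K_eq · A · (Δh/L) = 2.495 × 2150 × (7.60/23.78) = 1714 m³/day.

1710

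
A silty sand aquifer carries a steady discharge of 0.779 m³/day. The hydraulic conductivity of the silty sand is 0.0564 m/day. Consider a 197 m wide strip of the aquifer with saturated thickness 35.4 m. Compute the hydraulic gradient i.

0.00198

Cross-sectional area A = 197 × 35.4 = 6974 m².
From Q = K·A·i, i = Q / (K·A) = 0.779 / (0.05640 × 6974) = 0.001981.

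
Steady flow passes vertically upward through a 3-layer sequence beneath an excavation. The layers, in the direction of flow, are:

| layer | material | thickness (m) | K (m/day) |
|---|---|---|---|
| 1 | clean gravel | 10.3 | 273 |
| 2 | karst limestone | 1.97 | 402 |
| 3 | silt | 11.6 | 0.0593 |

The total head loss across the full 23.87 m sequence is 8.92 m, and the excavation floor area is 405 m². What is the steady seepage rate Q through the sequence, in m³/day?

Flow is perpendicular to layering, so the layers act in series and the equivalent K is the thickness-weighted harmonic mean.
Total thickness L = 10.3 + 1.97 + 11.6 = 23.87 m.
Σ(b_i/K_i) = 10.3/273 + 1.97/402 + 11.6/0.0593 = 195.7 d.
K_eq = L / Σ(b_i/K_i) = 23.87 / 195.7 = 0.1220 m/day.
Q = K_eq · A · (Δh/L) = 0.1220 × 405 × (8.92/23.87) = 18.46 m³/day.

18.5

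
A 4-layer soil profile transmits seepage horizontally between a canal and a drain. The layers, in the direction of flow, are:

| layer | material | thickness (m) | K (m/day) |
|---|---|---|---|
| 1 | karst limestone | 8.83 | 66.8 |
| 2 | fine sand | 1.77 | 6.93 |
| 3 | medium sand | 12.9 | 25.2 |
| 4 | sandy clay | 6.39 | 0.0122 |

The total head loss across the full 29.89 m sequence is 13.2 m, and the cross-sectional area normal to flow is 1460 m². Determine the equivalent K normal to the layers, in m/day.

Flow is perpendicular to layering, so the layers act in series and the equivalent K is the thickness-weighted harmonic mean.
Total thickness L = 8.83 + 1.77 + 12.9 + 6.39 = 29.89 m.
Σ(b_i/K_i) = 8.83/66.8 + 1.77/6.93 + 12.9/25.2 + 6.39/0.0122 = 524.7 d.
K_eq = L / Σ(b_i/K_i) = 29.89 / 524.7 = 0.05697 m/day.

0.0570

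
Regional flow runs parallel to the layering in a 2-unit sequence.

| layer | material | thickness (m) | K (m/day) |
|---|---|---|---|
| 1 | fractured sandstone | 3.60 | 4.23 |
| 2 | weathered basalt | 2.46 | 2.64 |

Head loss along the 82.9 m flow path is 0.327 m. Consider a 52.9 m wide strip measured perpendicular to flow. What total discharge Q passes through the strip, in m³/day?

Flow is parallel to layering, so each bed carries its own Darcy discharge and the transmissivities add.
Σ(K_i·b_i) = 4.23×3.60 + 2.64×2.46 = 21.72 m²/day.
Hydraulic gradient i = Δh / L = 0.327 / 82.9 = 0.003945.
Q = Σ(K_i·b_i) · W · i = 21.72 × 52.9 × 0.003945 = 4.533 m³/day.

4.53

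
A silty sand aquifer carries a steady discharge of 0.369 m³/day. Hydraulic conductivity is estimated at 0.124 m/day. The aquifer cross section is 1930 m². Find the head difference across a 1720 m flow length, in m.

2.65

From Q = K·A·i, i = Q / (K·A) = 0.369 / (0.1240 × 1930) = 0.001542.
Head loss Δh = i · L = 0.001542 × 1720 = 2.652 m.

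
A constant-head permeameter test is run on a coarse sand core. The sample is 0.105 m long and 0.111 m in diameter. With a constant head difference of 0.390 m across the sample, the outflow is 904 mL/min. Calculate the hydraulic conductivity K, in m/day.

Cross-sectional area A = π·(d/2)² = π × (0.111/2)² = 0.009677 m².
Convert discharge: 904 mL/min = 1.507e-05 m³/s.
Darcy's law rearranged: K = Q·L / (A·Δh) = 1.507e-05 × 0.105 / (0.009677 × 0.390) = 0.0004192 m/s = 36.22 m/day.

36.2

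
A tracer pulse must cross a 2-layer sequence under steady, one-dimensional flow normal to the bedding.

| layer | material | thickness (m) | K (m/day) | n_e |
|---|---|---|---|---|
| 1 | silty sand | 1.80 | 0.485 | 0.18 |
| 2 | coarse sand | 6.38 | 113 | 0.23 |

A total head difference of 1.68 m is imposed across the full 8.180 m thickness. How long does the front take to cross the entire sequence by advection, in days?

With flow normal to the layers, continuity requires the same specific discharge q through every layer.
Σ(b_i/K_i) = 1.80/0.485 + 6.38/113 = 3.768 d.
q = Δh / Σ(b_i/K_i) = 1.68 / 3.768 = 0.4459 m/day.
In each layer the seepage velocity is v_i = q/n_i, so the layer transit time is t_i = b_i·n_i / q:
  layer 1 (silty sand): t_1 = 1.80 × 0.18 / 0.4459 = 0.7266 d
  layer 2 (coarse sand): t_2 = 6.38 × 0.23 / 0.4459 = 3.291 d
Total t = Σ t_i = 4.018 days.

4.02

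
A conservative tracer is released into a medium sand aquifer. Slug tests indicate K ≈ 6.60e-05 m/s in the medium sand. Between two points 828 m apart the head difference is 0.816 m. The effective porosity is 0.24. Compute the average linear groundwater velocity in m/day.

0.0234

Convert K: 6.60e-05 m/s × 86400 = 5.702 m/day.
Hydraulic gradient i = Δh / L = 0.816 / 828 = 0.0009855.
Darcy flux q = K · i = 5.702 × 0.0009855 = 0.005620 m/day.
Seepage velocity v = q / n_e = 0.005620 / 0.24 = 0.02342 m/day.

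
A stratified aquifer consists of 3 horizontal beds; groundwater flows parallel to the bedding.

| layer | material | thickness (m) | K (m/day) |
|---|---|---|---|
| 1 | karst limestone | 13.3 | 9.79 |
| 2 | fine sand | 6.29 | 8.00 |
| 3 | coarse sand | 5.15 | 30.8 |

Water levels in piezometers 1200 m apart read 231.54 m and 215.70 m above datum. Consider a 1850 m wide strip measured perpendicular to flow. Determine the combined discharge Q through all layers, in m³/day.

Flow is parallel to layering, so each bed carries its own Darcy discharge and the transmissivities add.
Σ(K_i·b_i) = 9.79×13.3 + 8.00×6.29 + 30.8×5.15 = 339.1 m²/day.
Hydraulic gradient i = (231.54 − 215.70) / 1200 = 15.84 / 1200 = 0.01320.
Q = Σ(K_i·b_i) · W · i = 339.1 × 1850 × 0.01320 = 8282 m³/day.

8280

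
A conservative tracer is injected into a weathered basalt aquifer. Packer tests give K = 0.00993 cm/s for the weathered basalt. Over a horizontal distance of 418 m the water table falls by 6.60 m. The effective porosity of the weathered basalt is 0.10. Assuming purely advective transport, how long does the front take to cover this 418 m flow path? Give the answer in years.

0.845

Convert K: 0.00993 cm/s × 864 = 8.580 m/day.
Hydraulic gradient i = Δh / L = 6.60 / 418 = 0.01579.
Darcy flux q = K · i = 8.580 × 0.01579 = 0.1355 m/day.
Seepage velocity v = q / n_e = 0.1355 / 0.10 = 1.355 m/day.
Travel time t = L / v = 418 / 1.355 = 308.6 days = 0.8448 years.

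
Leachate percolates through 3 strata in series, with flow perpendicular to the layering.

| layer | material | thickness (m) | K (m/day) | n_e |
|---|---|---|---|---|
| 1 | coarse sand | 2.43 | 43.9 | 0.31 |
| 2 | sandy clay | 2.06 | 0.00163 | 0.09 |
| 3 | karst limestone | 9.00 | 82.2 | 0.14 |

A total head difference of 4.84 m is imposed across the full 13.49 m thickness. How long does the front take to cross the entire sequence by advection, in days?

574

With flow normal to the layers, continuity requires the same specific discharge q through every layer.
Σ(b_i/K_i) = 2.43/43.9 + 2.06/0.00163 + 9.00/82.2 = 1264 d.
q = Δh / Σ(b_i/K_i) = 4.84 / 1264 = 0.003829 m/day.
In each layer the seepage velocity is v_i = q/n_i, so the layer transit time is t_i = b_i·n_i / q:
  layer 1 (coarse sand): t_1 = 2.43 × 0.31 / 0.003829 = 196.7 d
  layer 2 (sandy clay): t_2 = 2.06 × 0.09 / 0.003829 = 48.42 d
  layer 3 (karst limestone): t_3 = 9.00 × 0.14 / 0.003829 = 329.0 d
Total t = Σ t_i = 574.2 days.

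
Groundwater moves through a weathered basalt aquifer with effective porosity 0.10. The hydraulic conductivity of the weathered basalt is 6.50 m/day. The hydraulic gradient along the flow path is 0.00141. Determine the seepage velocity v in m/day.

Hydraulic gradient i = 0.00141.
Darcy flux q = K · i = 6.500 × 0.001410 = 0.009165 m/day.
Seepage velocity v = q / n_e = 0.009165 / 0.10 = 0.09165 m/day.

0.0916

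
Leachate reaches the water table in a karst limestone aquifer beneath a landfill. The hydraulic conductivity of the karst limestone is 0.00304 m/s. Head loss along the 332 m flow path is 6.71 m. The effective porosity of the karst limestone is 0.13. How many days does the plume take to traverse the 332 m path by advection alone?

8.13

Convert K: 0.00304 m/s × 86400 = 262.7 m/day.
Hydraulic gradient i = Δh / L = 6.71 / 332 = 0.02021.
Darcy flux q = K · i = 262.7 × 0.02021 = 5.308 m/day.
Seepage velocity v = q / n_e = 5.308 / 0.13 = 40.83 m/day.
Travel time t = L / v = 332 / 40.83 = 8.130 days.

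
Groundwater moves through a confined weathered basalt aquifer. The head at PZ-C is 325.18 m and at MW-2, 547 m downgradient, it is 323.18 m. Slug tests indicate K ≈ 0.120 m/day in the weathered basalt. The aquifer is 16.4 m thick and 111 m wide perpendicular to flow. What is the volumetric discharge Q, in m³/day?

Cross-sectional area A = 111 × 16.4 = 1820 m².
Hydraulic gradient i = (325.18 − 323.18) / 547 = 2 / 547 = 0.003656.
Darcy's law: Q = K · A · i = 0.1200 × 1820 × 0.003656 = 0.7987 m³/day.

0.799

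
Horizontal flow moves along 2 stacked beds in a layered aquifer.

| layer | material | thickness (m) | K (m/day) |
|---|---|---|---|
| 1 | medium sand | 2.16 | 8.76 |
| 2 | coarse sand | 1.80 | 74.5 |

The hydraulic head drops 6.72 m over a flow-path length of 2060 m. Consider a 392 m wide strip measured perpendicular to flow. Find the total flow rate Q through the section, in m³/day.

196

Flow is parallel to layering, so each bed carries its own Darcy discharge and the transmissivities add.
Σ(K_i·b_i) = 8.76×2.16 + 74.5×1.80 = 153.0 m²/day.
Hydraulic gradient i = Δh / L = 6.72 / 2060 = 0.003262.
Q = Σ(K_i·b_i) · W · i = 153.0 × 392 × 0.003262 = 195.7 m³/day.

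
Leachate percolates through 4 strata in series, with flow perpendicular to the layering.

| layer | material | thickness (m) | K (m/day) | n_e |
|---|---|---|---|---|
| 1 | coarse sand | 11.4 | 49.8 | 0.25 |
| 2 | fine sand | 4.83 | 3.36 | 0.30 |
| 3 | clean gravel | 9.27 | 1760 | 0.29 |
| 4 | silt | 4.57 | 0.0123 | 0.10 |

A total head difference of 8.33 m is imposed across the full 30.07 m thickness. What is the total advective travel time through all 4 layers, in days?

With flow normal to the layers, continuity requires the same specific discharge q through every layer.
Σ(b_i/K_i) = 11.4/49.8 + 4.83/3.36 + 9.27/1760 + 4.57/0.0123 = 373.2 d.
q = Δh / Σ(b_i/K_i) = 8.33 / 373.2 = 0.02232 m/day.
In each layer the seepage velocity is v_i = q/n_i, so the layer transit time is t_i = b_i·n_i / q:
  layer 1 (coarse sand): t_1 = 11.4 × 0.25 / 0.02232 = 127.7 d
  layer 2 (fine sand): t_2 = 4.83 × 0.30 / 0.02232 = 64.92 d
  layer 3 (clean gravel): t_3 = 9.27 × 0.29 / 0.02232 = 120.4 d
  layer 4 (silt): t_4 = 4.57 × 0.10 / 0.02232 = 20.48 d
Total t = Σ t_i = 333.5 days.

334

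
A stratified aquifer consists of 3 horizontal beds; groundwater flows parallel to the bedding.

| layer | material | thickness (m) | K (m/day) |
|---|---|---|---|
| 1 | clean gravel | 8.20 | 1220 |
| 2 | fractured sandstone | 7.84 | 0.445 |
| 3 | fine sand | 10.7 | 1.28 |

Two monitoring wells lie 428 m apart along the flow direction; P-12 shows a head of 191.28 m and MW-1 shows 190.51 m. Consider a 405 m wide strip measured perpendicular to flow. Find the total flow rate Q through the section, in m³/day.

7300

Flow is parallel to layering, so each bed carries its own Darcy discharge and the transmissivities add.
Σ(K_i·b_i) = 1220×8.20 + 0.445×7.84 + 1.28×10.7 = 10021 m²/day.
Hydraulic gradient i = (191.28 − 190.51) / 428 = 0.77 / 428 = 0.001799.
Q = Σ(K_i·b_i) · W · i = 10021 × 405 × 0.001799 = 7302 m³/day.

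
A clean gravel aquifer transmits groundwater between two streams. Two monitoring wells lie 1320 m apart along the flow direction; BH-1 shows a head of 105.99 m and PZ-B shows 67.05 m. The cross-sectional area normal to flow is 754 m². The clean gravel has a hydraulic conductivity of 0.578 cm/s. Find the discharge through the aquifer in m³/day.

11100

Convert K: 0.578 cm/s × 864 = 499.4 m/day.
Hydraulic gradient i = (105.99 − 67.05) / 1320 = 38.94 / 1320 = 0.02950.
Darcy's law: Q = K · A · i = 499.4 × 754.0 × 0.02950 = 11108 m³/day.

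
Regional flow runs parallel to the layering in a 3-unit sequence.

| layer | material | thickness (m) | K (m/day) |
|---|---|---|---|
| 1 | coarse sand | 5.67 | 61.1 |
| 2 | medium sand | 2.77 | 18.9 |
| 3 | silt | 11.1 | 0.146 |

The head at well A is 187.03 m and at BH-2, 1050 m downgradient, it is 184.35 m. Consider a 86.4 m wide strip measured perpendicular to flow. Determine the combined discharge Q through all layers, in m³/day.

Flow is parallel to layering, so each bed carries its own Darcy discharge and the transmissivities add.
Σ(K_i·b_i) = 61.1×5.67 + 18.9×2.77 + 0.146×11.1 = 400.4 m²/day.
Hydraulic gradient i = (187.03 − 184.35) / 1050 = 2.68 / 1050 = 0.002552.
Q = Σ(K_i·b_i) · W · i = 400.4 × 86.4 × 0.002552 = 88.30 m³/day.

88.3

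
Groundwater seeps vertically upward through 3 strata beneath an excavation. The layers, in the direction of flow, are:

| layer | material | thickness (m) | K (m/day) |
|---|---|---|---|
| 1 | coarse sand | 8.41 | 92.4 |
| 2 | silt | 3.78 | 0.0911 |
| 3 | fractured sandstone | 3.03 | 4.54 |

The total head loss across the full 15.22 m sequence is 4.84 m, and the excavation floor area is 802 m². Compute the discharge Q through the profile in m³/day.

Flow is perpendicular to layering, so the layers act in series and the equivalent K is the thickness-weighted harmonic mean.
Total thickness L = 8.41 + 3.78 + 3.03 = 15.22 m.
Σ(b_i/K_i) = 8.41/92.4 + 3.78/0.0911 + 3.03/4.54 = 42.25 d.
K_eq = L / Σ(b_i/K_i) = 15.22 / 42.25 = 0.3602 m/day.
Q = K_eq · A · (Δh/L) = 0.3602 × 802 × (4.84/15.22) = 91.87 m³/day.

91.9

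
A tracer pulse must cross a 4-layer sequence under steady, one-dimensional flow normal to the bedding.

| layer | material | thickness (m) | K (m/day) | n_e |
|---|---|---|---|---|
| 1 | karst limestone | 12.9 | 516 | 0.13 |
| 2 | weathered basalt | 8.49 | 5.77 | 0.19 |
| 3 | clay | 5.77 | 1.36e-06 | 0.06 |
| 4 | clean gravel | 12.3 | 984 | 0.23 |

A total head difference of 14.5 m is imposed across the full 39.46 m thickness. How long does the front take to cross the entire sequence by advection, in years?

With flow normal to the layers, continuity requires the same specific discharge q through every layer.
Σ(b_i/K_i) = 12.9/516 + 8.49/5.77 + 5.77/1.36e-06 + 12.3/984 = 4.243e+06 d.
q = Δh / Σ(b_i/K_i) = 14.5 / 4.243e+06 = 3.418e-06 m/day.
In each layer the seepage velocity is v_i = q/n_i, so the layer transit time is t_i = b_i·n_i / q:
  layer 1 (karst limestone): t_1 = 12.9 × 0.13 / 3.418e-06 = 4.907e+05 d
  layer 2 (weathered basalt): t_2 = 8.49 × 0.19 / 3.418e-06 = 4.720e+05 d
  layer 3 (clay): t_3 = 5.77 × 0.06 / 3.418e-06 = 1.013e+05 d
  layer 4 (clean gravel): t_4 = 12.3 × 0.23 / 3.418e-06 = 8.278e+05 d
Total t = Σ t_i = 1.892e+06 days = 5179 years.

5180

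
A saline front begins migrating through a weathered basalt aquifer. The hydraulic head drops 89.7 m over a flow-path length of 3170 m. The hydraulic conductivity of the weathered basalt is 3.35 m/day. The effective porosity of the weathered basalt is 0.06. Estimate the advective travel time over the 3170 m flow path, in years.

5.49

Hydraulic gradient i = Δh / L = 89.7 / 3170 = 0.02830.
Darcy flux q = K · i = 3.350 × 0.02830 = 0.09479 m/day.
Seepage velocity v = q / n_e = 0.09479 / 0.06 = 1.580 m/day.
Travel time t = L / v = 3170 / 1.580 = 2006 days = 5.493 years.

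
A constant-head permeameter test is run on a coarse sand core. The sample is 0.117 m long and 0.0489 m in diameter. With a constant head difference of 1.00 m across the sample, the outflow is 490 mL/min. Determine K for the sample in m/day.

Cross-sectional area A = π·(d/2)² = π × (0.0489/2)² = 0.001878 m².
Convert discharge: 490 mL/min = 8.167e-06 m³/s.
Darcy's law rearranged: K = Q·L / (A·Δh) = 8.167e-06 × 0.117 / (0.001878 × 1.00) = 0.0005088 m/s = 43.96 m/day.

44.0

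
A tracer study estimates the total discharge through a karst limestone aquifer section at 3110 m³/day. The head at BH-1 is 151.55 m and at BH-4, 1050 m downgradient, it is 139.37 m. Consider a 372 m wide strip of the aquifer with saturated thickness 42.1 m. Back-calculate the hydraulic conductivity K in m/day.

17.1

Cross-sectional area A = 372 × 42.1 = 15661 m².
Hydraulic gradient i = (151.55 − 139.37) / 1050 = 12.18 / 1050 = 0.01160.
From Q = K·A·i, K = Q / (A·i) = 3110 / (15661 × 0.01160) = 17.12 m/day.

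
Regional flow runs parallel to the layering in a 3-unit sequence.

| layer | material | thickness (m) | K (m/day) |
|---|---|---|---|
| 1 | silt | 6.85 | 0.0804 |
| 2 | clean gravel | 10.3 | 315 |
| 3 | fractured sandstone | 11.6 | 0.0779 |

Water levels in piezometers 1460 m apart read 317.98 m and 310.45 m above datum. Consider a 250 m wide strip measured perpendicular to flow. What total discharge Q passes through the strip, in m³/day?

4190

Flow is parallel to layering, so each bed carries its own Darcy discharge and the transmissivities add.
Σ(K_i·b_i) = 0.0804×6.85 + 315×10.3 + 0.0779×11.6 = 3246 m²/day.
Hydraulic gradient i = (317.98 − 310.45) / 1460 = 7.53 / 1460 = 0.005158.
Q = Σ(K_i·b_i) · W · i = 3246 × 250 × 0.005158 = 4185 m³/day.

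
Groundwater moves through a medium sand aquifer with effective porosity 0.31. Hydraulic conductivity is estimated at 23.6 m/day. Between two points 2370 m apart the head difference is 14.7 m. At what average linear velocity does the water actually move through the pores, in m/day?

Hydraulic gradient i = Δh / L = 14.7 / 2370 = 0.006203.
Darcy flux q = K · i = 23.60 × 0.006203 = 0.1464 m/day.
Seepage velocity v = q / n_e = 0.1464 / 0.31 = 0.4722 m/day.

0.472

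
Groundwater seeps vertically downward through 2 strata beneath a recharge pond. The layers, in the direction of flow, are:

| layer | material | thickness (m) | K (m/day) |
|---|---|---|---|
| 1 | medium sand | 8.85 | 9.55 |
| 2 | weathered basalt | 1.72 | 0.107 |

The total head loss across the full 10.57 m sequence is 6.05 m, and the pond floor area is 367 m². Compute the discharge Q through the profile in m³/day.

Flow is perpendicular to layering, so the layers act in series and the equivalent K is the thickness-weighted harmonic mean.
Total thickness L = 8.85 + 1.72 = 10.57 m.
Σ(b_i/K_i) = 8.85/9.55 + 1.72/0.107 = 17.00 d.
K_eq = L / Σ(b_i/K_i) = 10.57 / 17.00 = 0.6217 m/day.
Q = K_eq · A · (Δh/L) = 0.6217 × 367 × (6.05/10.57) = 130.6 m³/day.

131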